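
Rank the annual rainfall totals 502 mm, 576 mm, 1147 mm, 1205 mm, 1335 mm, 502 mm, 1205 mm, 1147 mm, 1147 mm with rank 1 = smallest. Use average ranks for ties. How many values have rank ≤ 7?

6

Sorted (ascending): 502, 502, 576, 1147, 1147, 1147, 1205, 1205, 1335
The 2 values of 502 occupy positions 1–2 → average rank (1+2)/2 = 1.5.
The 3 values of 1147 occupy positions 4–6 → average rank 5.
The 2 values of 1205 occupy positions 7–8 → average rank (7+8)/2 = 7.5.
Ranks ≤ 7: {1.5, 1.5, 3, 5, 5, 5} → 6 values.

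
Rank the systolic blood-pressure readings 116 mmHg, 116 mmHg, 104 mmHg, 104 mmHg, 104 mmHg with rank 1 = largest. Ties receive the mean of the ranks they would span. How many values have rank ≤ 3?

2

Sorted (descending): 116, 116, 104, 104, 104
The 2 values of 116 occupy positions 1–2 → average rank (1+2)/2 = 1.5.
The 3 values of 104 occupy positions 3–5 → average rank 4.
Ranks ≤ 3: {1.5, 1.5} → 2 values.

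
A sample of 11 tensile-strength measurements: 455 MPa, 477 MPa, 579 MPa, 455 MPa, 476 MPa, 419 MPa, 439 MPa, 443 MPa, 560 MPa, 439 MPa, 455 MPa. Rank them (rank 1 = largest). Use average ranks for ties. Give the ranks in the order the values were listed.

Sorted (descending): 579, 560, 477, 476, 455, 455, 455, 443, 439, 439, 419
The 3 values of 455 occupy positions 5–7 → average rank 6.
The 2 values of 439 occupy positions 9–10 → average rank (9+10)/2 = 9.5.

6, 3, 1, 6, 4, 11, 9.5, 8, 2, 9.5, 6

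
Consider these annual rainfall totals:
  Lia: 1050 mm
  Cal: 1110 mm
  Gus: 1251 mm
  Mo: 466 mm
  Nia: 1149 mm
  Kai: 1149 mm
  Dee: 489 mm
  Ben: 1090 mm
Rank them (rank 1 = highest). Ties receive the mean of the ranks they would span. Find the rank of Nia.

2.5

Sorted (descending): 1251, 1149, 1149, 1110, 1090, 1050, 489, 466
The 2 values of 1149 occupy positions 2–3 → average rank (2+3)/2 = 2.5.
Nia has value 1149 mm → rank 2.5.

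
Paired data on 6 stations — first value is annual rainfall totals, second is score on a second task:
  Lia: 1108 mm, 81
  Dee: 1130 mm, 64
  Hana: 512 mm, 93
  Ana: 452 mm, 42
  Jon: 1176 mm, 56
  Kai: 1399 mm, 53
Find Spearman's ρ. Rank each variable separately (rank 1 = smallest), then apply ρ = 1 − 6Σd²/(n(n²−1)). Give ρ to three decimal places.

Ranks of variable 1: 3, 4, 2, 1, 5, 6
Ranks of variable 2: 5, 4, 6, 1, 3, 2
d = r₁ − r₂: -2, 0, -4, 0, 2, 4
d²: 4, 0, 16, 0, 4, 16; Σd² = 40
ρ = 1 − 6·40/(6·35) = 1 − 240/210 = -0.143

-0.143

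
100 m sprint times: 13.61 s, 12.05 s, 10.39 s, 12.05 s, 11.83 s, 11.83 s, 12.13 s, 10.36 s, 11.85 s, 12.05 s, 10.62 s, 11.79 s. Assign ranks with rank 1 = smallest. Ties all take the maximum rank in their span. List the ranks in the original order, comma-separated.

12, 10, 2, 10, 6, 6, 11, 1, 7, 10, 3, 4

Sorted (ascending): 10.36, 10.39, 10.62, 11.79, 11.83, 11.83, 11.85, 12.05, 12.05, 12.05, 12.13, 13.61
The 2 values of 11.83 occupy positions 5–6 → each gets rank 6.
The 3 values of 12.05 occupy positions 8–10 → each gets rank 10.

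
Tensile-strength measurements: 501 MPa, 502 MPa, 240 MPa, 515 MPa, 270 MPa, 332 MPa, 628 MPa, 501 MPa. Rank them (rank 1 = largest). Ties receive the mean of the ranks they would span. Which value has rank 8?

240

Sorted (descending): 628, 515, 502, 501, 501, 332, 270, 240
The 2 values of 501 occupy positions 4–5 → average rank (4+5)/2 = 4.5.
Rank 8 → value 240.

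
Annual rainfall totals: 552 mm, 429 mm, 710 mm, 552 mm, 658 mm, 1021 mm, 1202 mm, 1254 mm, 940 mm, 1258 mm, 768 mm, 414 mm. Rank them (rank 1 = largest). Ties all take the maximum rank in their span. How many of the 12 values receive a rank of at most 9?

8

Sorted (descending): 1258, 1254, 1202, 1021, 940, 768, 710, 658, 552, 552, 429, 414
The 2 values of 552 occupy positions 9–10 → each gets rank 10.
Ranks ≤ 9: {1, 2, 3, 4, 5, 6, 7, 8} → 8 values.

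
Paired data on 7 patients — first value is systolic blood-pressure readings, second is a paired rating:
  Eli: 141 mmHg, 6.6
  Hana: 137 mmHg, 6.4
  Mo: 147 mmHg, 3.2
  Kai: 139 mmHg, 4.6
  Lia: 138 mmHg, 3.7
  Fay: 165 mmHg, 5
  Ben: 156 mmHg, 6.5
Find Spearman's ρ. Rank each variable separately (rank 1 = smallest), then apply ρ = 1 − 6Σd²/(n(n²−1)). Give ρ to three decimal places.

0.107

Ranks of variable 1: 4, 1, 5, 3, 2, 7, 6
Ranks of variable 2: 7, 5, 1, 3, 2, 4, 6
d = r₁ − r₂: -3, -4, 4, 0, 0, 3, 0
d²: 9, 16, 16, 0, 0, 9, 0; Σd² = 50
ρ = 1 − 6·50/(7·48) = 1 − 300/336 = 0.107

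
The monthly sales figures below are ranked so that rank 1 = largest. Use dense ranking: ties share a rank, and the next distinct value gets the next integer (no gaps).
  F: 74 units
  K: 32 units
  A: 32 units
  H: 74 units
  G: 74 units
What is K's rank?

Sorted (descending): 74, 74, 74, 32, 32
The 3 values of 74 share dense rank 1.
The 2 values of 32 share dense rank 2.
K has value 32 units → rank 2.

2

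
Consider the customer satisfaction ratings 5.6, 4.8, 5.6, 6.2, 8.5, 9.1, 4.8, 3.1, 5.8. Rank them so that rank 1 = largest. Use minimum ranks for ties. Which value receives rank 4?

5.8

Sorted (descending): 9.1, 8.5, 6.2, 5.8, 5.6, 5.6, 4.8, 4.8, 3.1
The 2 values of 5.6 occupy positions 5–6 → each gets rank 5.
The 2 values of 4.8 occupy positions 7–8 → each gets rank 7.
Rank 4 → value 5.8.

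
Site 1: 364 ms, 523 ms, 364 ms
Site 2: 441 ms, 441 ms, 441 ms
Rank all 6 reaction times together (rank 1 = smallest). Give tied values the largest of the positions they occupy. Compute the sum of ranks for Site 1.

10

Sorted (ascending): 364, 364, 441, 441, 441, 523
The 2 values of 364 occupy positions 1–2 → each gets rank 2.
The 3 values of 441 occupy positions 3–5 → each gets rank 5.
Site 1 values → pooled ranks: 364→2, 523→6, 364→2
Rank sum = 2 + 6 + 2 = 10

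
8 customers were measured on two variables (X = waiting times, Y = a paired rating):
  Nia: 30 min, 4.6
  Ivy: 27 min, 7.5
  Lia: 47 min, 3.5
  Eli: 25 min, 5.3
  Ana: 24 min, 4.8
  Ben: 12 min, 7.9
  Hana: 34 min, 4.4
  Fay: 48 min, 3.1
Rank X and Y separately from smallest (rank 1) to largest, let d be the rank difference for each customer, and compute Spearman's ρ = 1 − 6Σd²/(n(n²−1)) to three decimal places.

Ranks of variable 1: 5, 4, 7, 3, 2, 1, 6, 8
Ranks of variable 2: 4, 7, 2, 6, 5, 8, 3, 1
d = r₁ − r₂: 1, -3, 5, -3, -3, -7, 3, 7
d²: 1, 9, 25, 9, 9, 49, 9, 49; Σd² = 160
ρ = 1 − 6·160/(8·63) = 1 − 960/504 = -0.905

-0.905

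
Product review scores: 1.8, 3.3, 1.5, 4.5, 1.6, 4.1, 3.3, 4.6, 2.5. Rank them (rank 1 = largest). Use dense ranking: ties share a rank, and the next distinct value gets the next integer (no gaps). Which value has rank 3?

4.1

Sorted (descending): 4.6, 4.5, 4.1, 3.3, 3.3, 2.5, 1.8, 1.6, 1.5
The 2 values of 3.3 share dense rank 4.
Remaining distinct values take the next consecutive integers.
Rank 3 → value 4.1.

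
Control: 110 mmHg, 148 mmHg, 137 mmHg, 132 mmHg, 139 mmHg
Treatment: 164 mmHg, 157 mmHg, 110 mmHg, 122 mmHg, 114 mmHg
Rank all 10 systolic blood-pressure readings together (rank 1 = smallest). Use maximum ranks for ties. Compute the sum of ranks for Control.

28

Sorted (ascending): 110, 110, 114, 122, 132, 137, 139, 148, 157, 164
The 2 values of 110 occupy positions 1–2 → each gets rank 2.
Control values → pooled ranks: 110→2, 148→8, 137→6, 132→5, 139→7
Rank sum = 2 + 8 + 6 + 5 + 7 = 28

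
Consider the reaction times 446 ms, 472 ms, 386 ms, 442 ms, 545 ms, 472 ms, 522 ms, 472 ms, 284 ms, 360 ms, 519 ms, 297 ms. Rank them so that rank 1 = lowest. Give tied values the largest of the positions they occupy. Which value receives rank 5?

442

Sorted (ascending): 284, 297, 360, 386, 442, 446, 472, 472, 472, 519, 522, 545
The 3 values of 472 occupy positions 7–9 → each gets rank 9.
Rank 5 → value 442.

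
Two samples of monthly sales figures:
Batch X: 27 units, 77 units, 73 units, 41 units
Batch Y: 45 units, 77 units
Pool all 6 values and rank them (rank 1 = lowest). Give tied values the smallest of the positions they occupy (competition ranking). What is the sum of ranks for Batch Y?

8

Sorted (ascending): 27, 41, 45, 73, 77, 77
The 2 values of 77 occupy positions 5–6 → each gets rank 5.
Batch Y values → pooled ranks: 45→3, 77→5
Rank sum = 3 + 5 = 8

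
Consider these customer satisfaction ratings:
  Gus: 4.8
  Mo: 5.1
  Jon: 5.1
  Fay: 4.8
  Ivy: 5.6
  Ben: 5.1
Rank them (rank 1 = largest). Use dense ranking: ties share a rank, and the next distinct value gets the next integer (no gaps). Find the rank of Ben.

2

Sorted (descending): 5.6, 5.1, 5.1, 5.1, 4.8, 4.8
The 3 values of 5.1 share dense rank 2.
The 2 values of 4.8 share dense rank 3.
Remaining distinct values take the next consecutive integers.
Ben has value 5.1 → rank 2.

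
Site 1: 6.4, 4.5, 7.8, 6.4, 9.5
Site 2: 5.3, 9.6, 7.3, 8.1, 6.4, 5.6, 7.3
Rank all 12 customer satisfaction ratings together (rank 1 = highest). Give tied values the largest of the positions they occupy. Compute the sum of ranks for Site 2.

46

Sorted (descending): 9.6, 9.5, 8.1, 7.8, 7.3, 7.3, 6.4, 6.4, 6.4, 5.6, 5.3, 4.5
The 2 values of 7.3 occupy positions 5–6 → each gets rank 6.
The 3 values of 6.4 occupy positions 7–9 → each gets rank 9.
Site 2 values → pooled ranks: 5.3→11, 9.6→1, 7.3→6, 8.1→3, 6.4→9, 5.6→10, 7.3→6
Rank sum = 11 + 1 + 6 + 3 + 9 + 10 + 6 = 46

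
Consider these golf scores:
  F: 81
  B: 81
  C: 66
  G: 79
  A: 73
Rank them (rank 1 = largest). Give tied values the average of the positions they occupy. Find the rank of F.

Sorted (descending): 81, 81, 79, 73, 66
The 2 values of 81 occupy positions 1–2 → average rank (1+2)/2 = 1.5.
F has value 81 → rank 1.5.

1.5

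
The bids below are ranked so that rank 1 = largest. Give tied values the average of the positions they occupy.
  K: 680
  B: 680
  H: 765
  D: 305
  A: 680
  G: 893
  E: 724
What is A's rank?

Sorted (descending): 893, 765, 724, 680, 680, 680, 305
The 3 values of 680 occupy positions 4–6 → average rank 5.
A has value 680 → rank 5.

5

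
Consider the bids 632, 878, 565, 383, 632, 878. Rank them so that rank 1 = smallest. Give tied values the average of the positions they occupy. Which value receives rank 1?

Sorted (ascending): 383, 565, 632, 632, 878, 878
The 2 values of 632 occupy positions 3–4 → average rank (3+4)/2 = 3.5.
The 2 values of 878 occupy positions 5–6 → average rank (5+6)/2 = 5.5.
Rank 1 → value 383.

383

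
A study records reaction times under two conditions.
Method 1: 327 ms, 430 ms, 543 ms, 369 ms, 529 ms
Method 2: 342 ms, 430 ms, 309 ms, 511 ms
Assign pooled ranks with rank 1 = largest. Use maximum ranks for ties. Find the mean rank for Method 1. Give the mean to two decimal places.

4.40

Sorted (descending): 543, 529, 511, 430, 430, 369, 342, 327, 309
The 2 values of 430 occupy positions 4–5 → each gets rank 5.
Method 1 values → pooled ranks: 327→8, 430→5, 543→1, 369→6, 529→2
Mean rank = (8 + 5 + 1 + 6 + 2) / 5 = 4.40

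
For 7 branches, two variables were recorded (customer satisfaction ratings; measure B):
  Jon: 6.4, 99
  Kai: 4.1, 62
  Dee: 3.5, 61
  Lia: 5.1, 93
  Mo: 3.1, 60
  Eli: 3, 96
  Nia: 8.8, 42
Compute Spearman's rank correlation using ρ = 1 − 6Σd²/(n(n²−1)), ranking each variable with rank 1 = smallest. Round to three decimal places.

Ranks of variable 1: 6, 4, 3, 5, 2, 1, 7
Ranks of variable 2: 7, 4, 3, 5, 2, 6, 1
d = r₁ − r₂: -1, 0, 0, 0, 0, -5, 6
d²: 1, 0, 0, 0, 0, 25, 36; Σd² = 62
ρ = 1 − 6·62/(7·48) = 1 − 372/336 = -0.107

-0.107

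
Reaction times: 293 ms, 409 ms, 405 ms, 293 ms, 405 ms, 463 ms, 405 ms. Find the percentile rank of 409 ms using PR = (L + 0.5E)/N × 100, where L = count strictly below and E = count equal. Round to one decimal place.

78.6

N = 7.
Strictly below 409: 5. Equal to 409: 1.
PR = (5 + 0.5·1)/7 × 100 = 78.6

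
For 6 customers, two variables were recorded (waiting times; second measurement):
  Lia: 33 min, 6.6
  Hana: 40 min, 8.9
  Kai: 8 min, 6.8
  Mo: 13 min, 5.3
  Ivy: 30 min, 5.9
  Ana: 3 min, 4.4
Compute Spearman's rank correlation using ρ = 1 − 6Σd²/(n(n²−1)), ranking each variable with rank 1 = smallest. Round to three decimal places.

Ranks of variable 1: 5, 6, 2, 3, 4, 1
Ranks of variable 2: 4, 6, 5, 2, 3, 1
d = r₁ − r₂: 1, 0, -3, 1, 1, 0
d²: 1, 0, 9, 1, 1, 0; Σd² = 12
ρ = 1 − 6·12/(6·35) = 1 − 72/210 = 0.657

0.657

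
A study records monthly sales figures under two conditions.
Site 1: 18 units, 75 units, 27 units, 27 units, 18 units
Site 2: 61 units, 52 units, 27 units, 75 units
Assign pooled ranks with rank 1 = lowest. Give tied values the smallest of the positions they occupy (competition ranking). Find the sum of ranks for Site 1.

Sorted (ascending): 18, 18, 27, 27, 27, 52, 61, 75, 75
The 2 values of 18 occupy positions 1–2 → each gets rank 1.
The 3 values of 27 occupy positions 3–5 → each gets rank 3.
The 2 values of 75 occupy positions 8–9 → each gets rank 8.
Site 1 values → pooled ranks: 18→1, 75→8, 27→3, 27→3, 18→1
Rank sum = 1 + 8 + 3 + 3 + 1 = 16

16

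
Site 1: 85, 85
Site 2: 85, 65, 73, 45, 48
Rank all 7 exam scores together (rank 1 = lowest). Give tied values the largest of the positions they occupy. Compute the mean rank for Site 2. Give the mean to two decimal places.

3.40

Sorted (ascending): 45, 48, 65, 73, 85, 85, 85
The 3 values of 85 occupy positions 5–7 → each gets rank 7.
Site 2 values → pooled ranks: 85→7, 65→3, 73→4, 45→1, 48→2
Mean rank = (7 + 3 + 4 + 1 + 2) / 5 = 3.40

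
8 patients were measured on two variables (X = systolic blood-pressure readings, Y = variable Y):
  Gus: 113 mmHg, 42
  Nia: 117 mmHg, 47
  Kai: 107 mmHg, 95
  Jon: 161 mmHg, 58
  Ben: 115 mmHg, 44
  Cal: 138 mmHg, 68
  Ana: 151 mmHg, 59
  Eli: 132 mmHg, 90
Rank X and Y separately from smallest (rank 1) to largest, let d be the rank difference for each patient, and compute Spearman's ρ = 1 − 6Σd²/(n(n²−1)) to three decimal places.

Ranks of variable 1: 2, 4, 1, 8, 3, 6, 7, 5
Ranks of variable 2: 1, 3, 8, 4, 2, 6, 5, 7
d = r₁ − r₂: 1, 1, -7, 4, 1, 0, 2, -2
d²: 1, 1, 49, 16, 1, 0, 4, 4; Σd² = 76
ρ = 1 − 6·76/(8·63) = 1 − 456/504 = 0.095

0.095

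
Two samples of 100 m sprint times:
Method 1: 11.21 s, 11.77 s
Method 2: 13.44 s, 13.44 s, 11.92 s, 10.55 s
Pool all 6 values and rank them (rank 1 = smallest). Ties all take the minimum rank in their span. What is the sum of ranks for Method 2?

Sorted (ascending): 10.55, 11.21, 11.77, 11.92, 13.44, 13.44
The 2 values of 13.44 occupy positions 5–6 → each gets rank 5.
Method 2 values → pooled ranks: 13.44→5, 13.44→5, 11.92→4, 10.55→1
Rank sum = 5 + 5 + 4 + 1 = 15

15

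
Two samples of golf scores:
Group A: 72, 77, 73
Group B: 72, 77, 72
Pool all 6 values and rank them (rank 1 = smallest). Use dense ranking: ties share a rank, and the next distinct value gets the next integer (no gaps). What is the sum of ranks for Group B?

Sorted (ascending): 72, 72, 72, 73, 77, 77
The 3 values of 72 share dense rank 1.
The 2 values of 77 share dense rank 3.
Remaining distinct values take the next consecutive integers.
Group B values → pooled ranks: 72→1, 77→3, 72→1
Rank sum = 1 + 3 + 1 = 5

5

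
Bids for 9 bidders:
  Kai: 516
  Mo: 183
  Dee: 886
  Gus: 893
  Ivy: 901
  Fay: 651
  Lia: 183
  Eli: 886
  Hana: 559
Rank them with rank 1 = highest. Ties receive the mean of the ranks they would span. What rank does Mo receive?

8.5

Sorted (descending): 901, 893, 886, 886, 651, 559, 516, 183, 183
The 2 values of 886 occupy positions 3–4 → average rank (3+4)/2 = 3.5.
The 2 values of 183 occupy positions 8–9 → average rank (8+9)/2 = 8.5.
Mo has value 183 → rank 8.5.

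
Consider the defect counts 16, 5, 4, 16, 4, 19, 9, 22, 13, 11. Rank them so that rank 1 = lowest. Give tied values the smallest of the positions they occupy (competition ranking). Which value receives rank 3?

Sorted (ascending): 4, 4, 5, 9, 11, 13, 16, 16, 19, 22
The 2 values of 4 occupy positions 1–2 → each gets rank 1.
The 2 values of 16 occupy positions 7–8 → each gets rank 7.
Rank 3 → value 5.

5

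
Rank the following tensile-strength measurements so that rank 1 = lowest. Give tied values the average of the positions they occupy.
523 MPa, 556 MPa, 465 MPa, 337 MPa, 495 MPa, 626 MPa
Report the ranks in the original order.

Sorted (ascending): 337, 465, 495, 523, 556, 626
No ties — each value takes its position as its rank.

4, 5, 2, 1, 3, 6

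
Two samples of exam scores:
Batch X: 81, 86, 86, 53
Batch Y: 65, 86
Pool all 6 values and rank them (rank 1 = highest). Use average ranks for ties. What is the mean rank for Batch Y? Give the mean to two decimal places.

3.50

Sorted (descending): 86, 86, 86, 81, 65, 53
The 3 values of 86 occupy positions 1–3 → average rank 2.
Batch Y values → pooled ranks: 65→5, 86→2
Mean rank = (5 + 2) / 2 = 3.50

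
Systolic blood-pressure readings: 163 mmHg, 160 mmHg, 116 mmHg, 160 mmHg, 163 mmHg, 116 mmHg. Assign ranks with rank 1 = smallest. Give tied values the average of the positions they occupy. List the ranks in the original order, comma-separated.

5.5, 3.5, 1.5, 3.5, 5.5, 1.5

Sorted (ascending): 116, 116, 160, 160, 163, 163
The 2 values of 116 occupy positions 1–2 → average rank (1+2)/2 = 1.5.
The 2 values of 160 occupy positions 3–4 → average rank (3+4)/2 = 3.5.
The 2 values of 163 occupy positions 5–6 → average rank (5+6)/2 = 5.5.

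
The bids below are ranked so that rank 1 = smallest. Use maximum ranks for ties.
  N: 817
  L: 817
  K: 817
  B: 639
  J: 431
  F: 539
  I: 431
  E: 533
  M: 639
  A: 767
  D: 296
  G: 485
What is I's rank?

3

Sorted (ascending): 296, 431, 431, 485, 533, 539, 639, 639, 767, 817, 817, 817
The 2 values of 431 occupy positions 2–3 → each gets rank 3.
The 2 values of 639 occupy positions 7–8 → each gets rank 8.
The 3 values of 817 occupy positions 10–12 → each gets rank 12.
I has value 431 → rank 3.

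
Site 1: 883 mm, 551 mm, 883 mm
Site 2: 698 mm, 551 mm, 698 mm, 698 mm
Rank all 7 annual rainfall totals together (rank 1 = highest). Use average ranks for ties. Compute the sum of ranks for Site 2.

18.5

Sorted (descending): 883, 883, 698, 698, 698, 551, 551
The 2 values of 883 occupy positions 1–2 → average rank (1+2)/2 = 1.5.
The 3 values of 698 occupy positions 3–5 → average rank 4.
The 2 values of 551 occupy positions 6–7 → average rank (6+7)/2 = 6.5.
Site 2 values → pooled ranks: 698→4, 551→6.5, 698→4, 698→4
Rank sum = 4 + 6.5 + 4 + 4 = 18.5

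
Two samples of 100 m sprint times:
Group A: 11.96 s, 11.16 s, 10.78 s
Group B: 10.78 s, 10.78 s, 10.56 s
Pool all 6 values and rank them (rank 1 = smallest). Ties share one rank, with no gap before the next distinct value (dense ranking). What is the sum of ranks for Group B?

5

Sorted (ascending): 10.56, 10.78, 10.78, 10.78, 11.16, 11.96
The 3 values of 10.78 share dense rank 2.
Remaining distinct values take the next consecutive integers.
Group B values → pooled ranks: 10.78→2, 10.78→2, 10.56→1
Rank sum = 2 + 2 + 1 = 5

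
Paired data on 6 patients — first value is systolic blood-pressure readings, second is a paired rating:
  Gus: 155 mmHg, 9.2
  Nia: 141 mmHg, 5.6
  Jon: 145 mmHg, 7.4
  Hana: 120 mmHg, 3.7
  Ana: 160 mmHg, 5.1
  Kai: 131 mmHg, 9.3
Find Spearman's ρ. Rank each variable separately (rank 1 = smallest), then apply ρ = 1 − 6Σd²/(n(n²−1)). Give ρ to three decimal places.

Ranks of variable 1: 5, 3, 4, 1, 6, 2
Ranks of variable 2: 5, 3, 4, 1, 2, 6
d = r₁ − r₂: 0, 0, 0, 0, 4, -4
d²: 0, 0, 0, 0, 16, 16; Σd² = 32
ρ = 1 − 6·32/(6·35) = 1 − 192/210 = 0.086

0.086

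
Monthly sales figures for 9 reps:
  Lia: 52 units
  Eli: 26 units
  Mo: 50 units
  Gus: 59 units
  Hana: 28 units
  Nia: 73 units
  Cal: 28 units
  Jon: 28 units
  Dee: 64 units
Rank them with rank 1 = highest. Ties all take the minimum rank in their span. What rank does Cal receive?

6

Sorted (descending): 73, 64, 59, 52, 50, 28, 28, 28, 26
The 3 values of 28 occupy positions 6–8 → each gets rank 6.
Cal has value 28 units → rank 6.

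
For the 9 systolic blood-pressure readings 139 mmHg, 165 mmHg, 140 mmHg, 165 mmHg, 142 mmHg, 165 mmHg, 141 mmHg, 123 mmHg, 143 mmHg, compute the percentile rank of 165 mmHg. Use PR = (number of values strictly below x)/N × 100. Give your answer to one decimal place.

66.7

N = 9.
Strictly below 165: 6. Equal to 165: 3.
PR = 6/9 × 100 = 66.7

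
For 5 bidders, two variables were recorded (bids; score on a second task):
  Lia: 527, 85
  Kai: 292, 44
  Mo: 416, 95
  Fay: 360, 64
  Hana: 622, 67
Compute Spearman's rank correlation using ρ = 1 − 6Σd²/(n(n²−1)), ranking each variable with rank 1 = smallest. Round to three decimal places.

Ranks of variable 1: 4, 1, 3, 2, 5
Ranks of variable 2: 4, 1, 5, 2, 3
d = r₁ − r₂: 0, 0, -2, 0, 2
d²: 0, 0, 4, 0, 4; Σd² = 8
ρ = 1 − 6·8/(5·24) = 1 − 48/120 = 0.600

0.600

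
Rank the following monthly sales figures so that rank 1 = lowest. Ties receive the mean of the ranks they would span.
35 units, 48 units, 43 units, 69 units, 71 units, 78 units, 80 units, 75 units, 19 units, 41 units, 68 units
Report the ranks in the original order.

Sorted (ascending): 19, 35, 41, 43, 48, 68, 69, 71, 75, 78, 80
No ties — each value takes its position as its rank.

2, 5, 4, 7, 8, 10, 11, 9, 1, 3, 6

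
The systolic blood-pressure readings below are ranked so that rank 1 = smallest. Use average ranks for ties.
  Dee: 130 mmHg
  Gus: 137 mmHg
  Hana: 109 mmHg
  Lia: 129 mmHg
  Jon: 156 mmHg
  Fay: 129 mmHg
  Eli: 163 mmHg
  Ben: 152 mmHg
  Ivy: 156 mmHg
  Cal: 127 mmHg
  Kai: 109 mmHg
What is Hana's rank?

Sorted (ascending): 109, 109, 127, 129, 129, 130, 137, 152, 156, 156, 163
The 2 values of 109 occupy positions 1–2 → average rank (1+2)/2 = 1.5.
The 2 values of 129 occupy positions 4–5 → average rank (4+5)/2 = 4.5.
The 2 values of 156 occupy positions 9–10 → average rank (9+10)/2 = 9.5.
Hana has value 109 mmHg → rank 1.5.

1.5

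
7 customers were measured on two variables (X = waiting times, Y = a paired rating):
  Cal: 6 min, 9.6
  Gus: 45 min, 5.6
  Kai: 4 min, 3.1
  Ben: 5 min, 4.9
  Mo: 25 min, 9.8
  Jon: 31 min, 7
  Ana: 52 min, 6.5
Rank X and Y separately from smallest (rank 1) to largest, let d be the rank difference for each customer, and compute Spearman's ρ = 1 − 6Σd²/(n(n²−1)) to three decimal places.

0.357

Ranks of variable 1: 3, 6, 1, 2, 4, 5, 7
Ranks of variable 2: 6, 3, 1, 2, 7, 5, 4
d = r₁ − r₂: -3, 3, 0, 0, -3, 0, 3
d²: 9, 9, 0, 0, 9, 0, 9; Σd² = 36
ρ = 1 − 6·36/(7·48) = 1 − 216/336 = 0.357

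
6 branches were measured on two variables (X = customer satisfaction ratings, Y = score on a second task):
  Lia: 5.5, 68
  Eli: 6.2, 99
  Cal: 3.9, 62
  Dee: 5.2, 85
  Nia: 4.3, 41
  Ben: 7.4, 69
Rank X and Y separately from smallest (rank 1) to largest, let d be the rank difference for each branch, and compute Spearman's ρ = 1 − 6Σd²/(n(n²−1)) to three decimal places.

0.657

Ranks of variable 1: 4, 5, 1, 3, 2, 6
Ranks of variable 2: 3, 6, 2, 5, 1, 4
d = r₁ − r₂: 1, -1, -1, -2, 1, 2
d²: 1, 1, 1, 4, 1, 4; Σd² = 12
ρ = 1 − 6·12/(6·35) = 1 − 72/210 = 0.657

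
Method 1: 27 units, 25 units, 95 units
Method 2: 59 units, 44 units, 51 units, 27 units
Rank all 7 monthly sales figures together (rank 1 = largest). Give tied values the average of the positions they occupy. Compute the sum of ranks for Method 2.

14.5

Sorted (descending): 95, 59, 51, 44, 27, 27, 25
The 2 values of 27 occupy positions 5–6 → average rank (5+6)/2 = 5.5.
Method 2 values → pooled ranks: 59→2, 44→4, 51→3, 27→5.5
Rank sum = 2 + 4 + 3 + 5.5 = 14.5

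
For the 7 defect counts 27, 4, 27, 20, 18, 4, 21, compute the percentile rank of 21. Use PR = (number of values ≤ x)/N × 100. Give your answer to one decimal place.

71.4

N = 7.
Strictly below 21: 4. Equal to 21: 1.
PR = 5/7 × 100 = 71.4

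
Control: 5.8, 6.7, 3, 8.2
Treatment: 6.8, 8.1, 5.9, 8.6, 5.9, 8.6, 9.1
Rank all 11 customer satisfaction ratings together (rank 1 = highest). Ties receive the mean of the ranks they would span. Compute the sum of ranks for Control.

Sorted (descending): 9.1, 8.6, 8.6, 8.2, 8.1, 6.8, 6.7, 5.9, 5.9, 5.8, 3
The 2 values of 8.6 occupy positions 2–3 → average rank (2+3)/2 = 2.5.
The 2 values of 5.9 occupy positions 8–9 → average rank (8+9)/2 = 8.5.
Control values → pooled ranks: 5.8→10, 6.7→7, 3→11, 8.2→4
Rank sum = 10 + 7 + 11 + 4 = 32

32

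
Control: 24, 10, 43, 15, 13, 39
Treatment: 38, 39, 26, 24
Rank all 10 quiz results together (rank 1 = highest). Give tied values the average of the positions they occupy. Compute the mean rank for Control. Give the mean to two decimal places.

6.17

Sorted (descending): 43, 39, 39, 38, 26, 24, 24, 15, 13, 10
The 2 values of 39 occupy positions 2–3 → average rank (2+3)/2 = 2.5.
The 2 values of 24 occupy positions 6–7 → average rank (6+7)/2 = 6.5.
Control values → pooled ranks: 24→6.5, 10→10, 43→1, 15→8, 13→9, 39→2.5
Mean rank = (6.5 + 10 + 1 + 8 + 9 + 2.5) / 6 = 6.17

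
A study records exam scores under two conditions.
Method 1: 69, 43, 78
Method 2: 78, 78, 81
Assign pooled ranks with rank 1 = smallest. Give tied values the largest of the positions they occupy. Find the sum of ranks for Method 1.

8

Sorted (ascending): 43, 69, 78, 78, 78, 81
The 3 values of 78 occupy positions 3–5 → each gets rank 5.
Method 1 values → pooled ranks: 69→2, 43→1, 78→5
Rank sum = 2 + 1 + 5 = 8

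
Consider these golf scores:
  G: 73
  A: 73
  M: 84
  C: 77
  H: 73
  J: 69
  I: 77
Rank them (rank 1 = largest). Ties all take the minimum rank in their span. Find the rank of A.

Sorted (descending): 84, 77, 77, 73, 73, 73, 69
The 2 values of 77 occupy positions 2–3 → each gets rank 2.
The 3 values of 73 occupy positions 4–6 → each gets rank 4.
A has value 73 → rank 4.

4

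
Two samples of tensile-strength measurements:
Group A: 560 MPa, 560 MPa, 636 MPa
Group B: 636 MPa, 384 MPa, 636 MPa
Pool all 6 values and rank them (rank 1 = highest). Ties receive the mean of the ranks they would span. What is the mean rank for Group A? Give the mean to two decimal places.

Sorted (descending): 636, 636, 636, 560, 560, 384
The 3 values of 636 occupy positions 1–3 → average rank 2.
The 2 values of 560 occupy positions 4–5 → average rank (4+5)/2 = 4.5.
Group A values → pooled ranks: 560→4.5, 560→4.5, 636→2
Mean rank = (4.5 + 4.5 + 2) / 3 = 3.67

3.67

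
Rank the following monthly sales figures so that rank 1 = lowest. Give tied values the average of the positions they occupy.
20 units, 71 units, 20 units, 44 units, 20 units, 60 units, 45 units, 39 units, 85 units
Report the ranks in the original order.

Sorted (ascending): 20, 20, 20, 39, 44, 45, 60, 71, 85
The 3 values of 20 occupy positions 1–3 → average rank 2.

2, 8, 2, 5, 2, 7, 6, 4, 9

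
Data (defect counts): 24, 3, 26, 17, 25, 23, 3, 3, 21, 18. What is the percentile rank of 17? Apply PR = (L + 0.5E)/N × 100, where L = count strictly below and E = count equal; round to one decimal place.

35.0

N = 10.
Strictly below 17: 3. Equal to 17: 1.
PR = (3 + 0.5·1)/10 × 100 = 35.0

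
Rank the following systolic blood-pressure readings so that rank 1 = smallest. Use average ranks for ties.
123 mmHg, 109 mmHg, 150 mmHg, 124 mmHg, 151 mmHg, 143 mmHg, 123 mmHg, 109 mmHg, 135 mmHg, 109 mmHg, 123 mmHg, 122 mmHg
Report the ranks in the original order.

6, 2, 11, 8, 12, 10, 6, 2, 9, 2, 6, 4

Sorted (ascending): 109, 109, 109, 122, 123, 123, 123, 124, 135, 143, 150, 151
The 3 values of 109 occupy positions 1–3 → average rank 2.
The 3 values of 123 occupy positions 5–7 → average rank 6.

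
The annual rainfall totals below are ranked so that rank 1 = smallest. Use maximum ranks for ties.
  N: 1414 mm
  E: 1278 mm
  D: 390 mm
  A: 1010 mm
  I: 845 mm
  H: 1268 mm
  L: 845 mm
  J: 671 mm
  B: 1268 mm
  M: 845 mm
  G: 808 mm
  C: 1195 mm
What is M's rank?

Sorted (ascending): 390, 671, 808, 845, 845, 845, 1010, 1195, 1268, 1268, 1278, 1414
The 3 values of 845 occupy positions 4–6 → each gets rank 6.
The 2 values of 1268 occupy positions 9–10 → each gets rank 10.
M has value 845 mm → rank 6.

6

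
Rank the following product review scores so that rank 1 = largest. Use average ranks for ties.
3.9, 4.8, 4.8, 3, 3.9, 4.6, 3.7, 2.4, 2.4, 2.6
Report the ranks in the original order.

Sorted (descending): 4.8, 4.8, 4.6, 3.9, 3.9, 3.7, 3, 2.6, 2.4, 2.4
The 2 values of 4.8 occupy positions 1–2 → average rank (1+2)/2 = 1.5.
The 2 values of 3.9 occupy positions 4–5 → average rank (4+5)/2 = 4.5.
The 2 values of 2.4 occupy positions 9–10 → average rank (9+10)/2 = 9.5.

4.5, 1.5, 1.5, 7, 4.5, 3, 6, 9.5, 9.5, 8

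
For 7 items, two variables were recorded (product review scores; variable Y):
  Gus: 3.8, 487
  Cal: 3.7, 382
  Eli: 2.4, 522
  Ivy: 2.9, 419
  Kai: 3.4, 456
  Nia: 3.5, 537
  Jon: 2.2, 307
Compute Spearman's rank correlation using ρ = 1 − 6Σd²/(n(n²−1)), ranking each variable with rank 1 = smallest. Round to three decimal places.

Ranks of variable 1: 7, 6, 2, 3, 4, 5, 1
Ranks of variable 2: 5, 2, 6, 3, 4, 7, 1
d = r₁ − r₂: 2, 4, -4, 0, 0, -2, 0
d²: 4, 16, 16, 0, 0, 4, 0; Σd² = 40
ρ = 1 − 6·40/(7·48) = 1 − 240/336 = 0.286

0.286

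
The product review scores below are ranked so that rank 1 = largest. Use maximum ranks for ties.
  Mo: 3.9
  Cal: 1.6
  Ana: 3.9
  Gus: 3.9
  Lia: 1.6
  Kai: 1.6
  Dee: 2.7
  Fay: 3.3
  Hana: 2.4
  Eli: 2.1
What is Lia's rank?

10

Sorted (descending): 3.9, 3.9, 3.9, 3.3, 2.7, 2.4, 2.1, 1.6, 1.6, 1.6
The 3 values of 3.9 occupy positions 1–3 → each gets rank 3.
The 3 values of 1.6 occupy positions 8–10 → each gets rank 10.
Lia has value 1.6 → rank 10.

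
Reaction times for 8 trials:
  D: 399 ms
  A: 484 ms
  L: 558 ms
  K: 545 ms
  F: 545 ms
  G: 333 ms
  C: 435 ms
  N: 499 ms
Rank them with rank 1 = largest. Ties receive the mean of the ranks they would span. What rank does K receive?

Sorted (descending): 558, 545, 545, 499, 484, 435, 399, 333
The 2 values of 545 occupy positions 2–3 → average rank (2+3)/2 = 2.5.
K has value 545 ms → rank 2.5.

2.5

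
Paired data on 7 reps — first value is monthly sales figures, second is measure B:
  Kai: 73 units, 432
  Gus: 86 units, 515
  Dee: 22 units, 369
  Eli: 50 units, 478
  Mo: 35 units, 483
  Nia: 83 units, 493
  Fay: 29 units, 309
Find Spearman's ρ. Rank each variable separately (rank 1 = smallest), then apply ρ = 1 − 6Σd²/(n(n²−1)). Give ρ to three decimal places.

0.821

Ranks of variable 1: 5, 7, 1, 4, 3, 6, 2
Ranks of variable 2: 3, 7, 2, 4, 5, 6, 1
d = r₁ − r₂: 2, 0, -1, 0, -2, 0, 1
d²: 4, 0, 1, 0, 4, 0, 1; Σd² = 10
ρ = 1 − 6·10/(7·48) = 1 − 60/336 = 0.821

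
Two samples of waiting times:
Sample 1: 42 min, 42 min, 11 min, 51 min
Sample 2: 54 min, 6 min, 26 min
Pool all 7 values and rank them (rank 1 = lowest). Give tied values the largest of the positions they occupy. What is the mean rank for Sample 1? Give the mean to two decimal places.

Sorted (ascending): 6, 11, 26, 42, 42, 51, 54
The 2 values of 42 occupy positions 4–5 → each gets rank 5.
Sample 1 values → pooled ranks: 42→5, 42→5, 11→2, 51→6
Mean rank = (5 + 5 + 2 + 6) / 4 = 4.50

4.50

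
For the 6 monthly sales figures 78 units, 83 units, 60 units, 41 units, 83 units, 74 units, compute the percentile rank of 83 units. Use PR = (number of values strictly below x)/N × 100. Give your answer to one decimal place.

N = 6.
Strictly below 83: 4. Equal to 83: 2.
PR = 4/6 × 100 = 66.7

66.7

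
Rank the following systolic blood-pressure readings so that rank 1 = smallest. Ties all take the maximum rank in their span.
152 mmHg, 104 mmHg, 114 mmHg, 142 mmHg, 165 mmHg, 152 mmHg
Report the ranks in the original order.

5, 1, 2, 3, 6, 5

Sorted (ascending): 104, 114, 142, 152, 152, 165
The 2 values of 152 occupy positions 4–5 → each gets rank 5.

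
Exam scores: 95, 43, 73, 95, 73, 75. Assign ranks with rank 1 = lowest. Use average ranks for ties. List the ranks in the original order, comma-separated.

5.5, 1, 2.5, 5.5, 2.5, 4

Sorted (ascending): 43, 73, 73, 75, 95, 95
The 2 values of 73 occupy positions 2–3 → average rank (2+3)/2 = 2.5.
The 2 values of 95 occupy positions 5–6 → average rank (5+6)/2 = 5.5.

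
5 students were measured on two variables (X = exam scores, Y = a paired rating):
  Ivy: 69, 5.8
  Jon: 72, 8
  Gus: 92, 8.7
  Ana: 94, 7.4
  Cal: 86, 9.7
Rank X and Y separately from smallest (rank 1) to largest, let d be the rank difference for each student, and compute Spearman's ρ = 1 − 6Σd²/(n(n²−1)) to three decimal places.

Ranks of variable 1: 1, 2, 4, 5, 3
Ranks of variable 2: 1, 3, 4, 2, 5
d = r₁ − r₂: 0, -1, 0, 3, -2
d²: 0, 1, 0, 9, 4; Σd² = 14
ρ = 1 − 6·14/(5·24) = 1 − 84/120 = 0.300

0.300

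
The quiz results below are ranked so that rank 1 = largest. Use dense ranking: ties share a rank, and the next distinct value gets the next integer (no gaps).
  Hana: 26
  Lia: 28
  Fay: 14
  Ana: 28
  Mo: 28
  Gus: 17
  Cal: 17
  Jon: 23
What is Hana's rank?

2

Sorted (descending): 28, 28, 28, 26, 23, 17, 17, 14
The 3 values of 28 share dense rank 1.
The 2 values of 17 share dense rank 4.
Remaining distinct values take the next consecutive integers.
Hana has value 26 → rank 2.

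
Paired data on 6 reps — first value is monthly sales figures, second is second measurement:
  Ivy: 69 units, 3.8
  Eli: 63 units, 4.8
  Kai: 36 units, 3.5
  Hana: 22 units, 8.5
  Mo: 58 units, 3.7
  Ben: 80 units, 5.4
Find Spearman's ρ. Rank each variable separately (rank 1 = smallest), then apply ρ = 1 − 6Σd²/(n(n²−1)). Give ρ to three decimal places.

0.086

Ranks of variable 1: 5, 4, 2, 1, 3, 6
Ranks of variable 2: 3, 4, 1, 6, 2, 5
d = r₁ − r₂: 2, 0, 1, -5, 1, 1
d²: 4, 0, 1, 25, 1, 1; Σd² = 32
ρ = 1 − 6·32/(6·35) = 1 − 192/210 = 0.086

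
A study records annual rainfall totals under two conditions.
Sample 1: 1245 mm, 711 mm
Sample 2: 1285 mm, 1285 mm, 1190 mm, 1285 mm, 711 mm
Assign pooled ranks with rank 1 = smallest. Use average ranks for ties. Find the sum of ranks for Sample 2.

Sorted (ascending): 711, 711, 1190, 1245, 1285, 1285, 1285
The 2 values of 711 occupy positions 1–2 → average rank (1+2)/2 = 1.5.
The 3 values of 1285 occupy positions 5–7 → average rank 6.
Sample 2 values → pooled ranks: 1285→6, 1285→6, 1190→3, 1285→6, 711→1.5
Rank sum = 6 + 6 + 3 + 6 + 1.5 = 22.5

22.5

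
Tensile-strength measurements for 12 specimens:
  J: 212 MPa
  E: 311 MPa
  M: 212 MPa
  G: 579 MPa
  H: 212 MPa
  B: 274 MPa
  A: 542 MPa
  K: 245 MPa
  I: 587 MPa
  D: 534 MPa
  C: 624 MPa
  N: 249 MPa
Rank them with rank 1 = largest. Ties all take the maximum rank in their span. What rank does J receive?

12

Sorted (descending): 624, 587, 579, 542, 534, 311, 274, 249, 245, 212, 212, 212
The 3 values of 212 occupy positions 10–12 → each gets rank 12.
J has value 212 MPa → rank 12.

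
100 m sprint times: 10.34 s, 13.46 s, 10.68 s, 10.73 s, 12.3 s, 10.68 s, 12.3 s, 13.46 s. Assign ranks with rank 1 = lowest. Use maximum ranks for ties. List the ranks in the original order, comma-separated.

Sorted (ascending): 10.34, 10.68, 10.68, 10.73, 12.3, 12.3, 13.46, 13.46
The 2 values of 10.68 occupy positions 2–3 → each gets rank 3.
The 2 values of 12.3 occupy positions 5–6 → each gets rank 6.
The 2 values of 13.46 occupy positions 7–8 → each gets rank 8.

1, 8, 3, 4, 6, 3, 6, 8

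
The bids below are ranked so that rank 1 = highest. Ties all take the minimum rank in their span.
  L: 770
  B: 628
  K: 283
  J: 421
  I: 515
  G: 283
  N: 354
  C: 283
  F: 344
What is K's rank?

7

Sorted (descending): 770, 628, 515, 421, 354, 344, 283, 283, 283
The 3 values of 283 occupy positions 7–9 → each gets rank 7.
K has value 283 → rank 7.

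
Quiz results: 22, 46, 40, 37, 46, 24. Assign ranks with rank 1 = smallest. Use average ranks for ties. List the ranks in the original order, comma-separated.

Sorted (ascending): 22, 24, 37, 40, 46, 46
The 2 values of 46 occupy positions 5–6 → average rank (5+6)/2 = 5.5.

1, 5.5, 4, 3, 5.5, 2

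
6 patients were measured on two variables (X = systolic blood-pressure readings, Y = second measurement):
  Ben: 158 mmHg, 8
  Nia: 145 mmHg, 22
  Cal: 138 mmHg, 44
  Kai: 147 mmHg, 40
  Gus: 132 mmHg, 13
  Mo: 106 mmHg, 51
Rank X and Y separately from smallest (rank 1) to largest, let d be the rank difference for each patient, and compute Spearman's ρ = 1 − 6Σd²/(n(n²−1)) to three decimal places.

-0.600

Ranks of variable 1: 6, 4, 3, 5, 2, 1
Ranks of variable 2: 1, 3, 5, 4, 2, 6
d = r₁ − r₂: 5, 1, -2, 1, 0, -5
d²: 25, 1, 4, 1, 0, 25; Σd² = 56
ρ = 1 − 6·56/(6·35) = 1 − 336/210 = -0.600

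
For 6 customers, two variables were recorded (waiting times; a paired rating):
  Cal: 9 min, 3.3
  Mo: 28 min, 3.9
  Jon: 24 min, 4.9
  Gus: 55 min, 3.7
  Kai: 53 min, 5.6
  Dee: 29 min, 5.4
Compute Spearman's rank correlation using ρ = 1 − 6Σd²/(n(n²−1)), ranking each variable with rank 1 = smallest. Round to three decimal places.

Ranks of variable 1: 1, 3, 2, 6, 5, 4
Ranks of variable 2: 1, 3, 4, 2, 6, 5
d = r₁ − r₂: 0, 0, -2, 4, -1, -1
d²: 0, 0, 4, 16, 1, 1; Σd² = 22
ρ = 1 − 6·22/(6·35) = 1 − 132/210 = 0.371

0.371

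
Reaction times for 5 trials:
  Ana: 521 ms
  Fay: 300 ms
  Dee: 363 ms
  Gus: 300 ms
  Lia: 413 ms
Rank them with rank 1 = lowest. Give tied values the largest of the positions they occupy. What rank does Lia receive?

4

Sorted (ascending): 300, 300, 363, 413, 521
The 2 values of 300 occupy positions 1–2 → each gets rank 2.
Lia has value 413 ms → rank 4.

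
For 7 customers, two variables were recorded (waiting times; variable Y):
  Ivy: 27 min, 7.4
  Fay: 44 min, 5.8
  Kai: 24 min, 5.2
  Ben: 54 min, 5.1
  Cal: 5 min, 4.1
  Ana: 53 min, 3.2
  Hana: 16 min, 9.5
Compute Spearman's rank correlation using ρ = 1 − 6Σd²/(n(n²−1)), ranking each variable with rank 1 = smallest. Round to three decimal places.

-0.286

Ranks of variable 1: 4, 5, 3, 7, 1, 6, 2
Ranks of variable 2: 6, 5, 4, 3, 2, 1, 7
d = r₁ − r₂: -2, 0, -1, 4, -1, 5, -5
d²: 4, 0, 1, 16, 1, 25, 25; Σd² = 72
ρ = 1 − 6·72/(7·48) = 1 − 432/336 = -0.286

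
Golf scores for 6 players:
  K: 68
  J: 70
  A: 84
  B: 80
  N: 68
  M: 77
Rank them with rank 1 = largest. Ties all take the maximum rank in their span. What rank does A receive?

1

Sorted (descending): 84, 80, 77, 70, 68, 68
The 2 values of 68 occupy positions 5–6 → each gets rank 6.
A has value 84 → rank 1.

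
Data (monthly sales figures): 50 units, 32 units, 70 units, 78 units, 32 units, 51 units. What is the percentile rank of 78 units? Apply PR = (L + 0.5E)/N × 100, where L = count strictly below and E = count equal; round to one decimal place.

N = 6.
Strictly below 78: 5. Equal to 78: 1.
PR = (5 + 0.5·1)/6 × 100 = 91.7

91.7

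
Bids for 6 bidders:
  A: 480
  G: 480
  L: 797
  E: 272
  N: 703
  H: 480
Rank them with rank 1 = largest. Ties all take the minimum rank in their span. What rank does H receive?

Sorted (descending): 797, 703, 480, 480, 480, 272
The 3 values of 480 occupy positions 3–5 → each gets rank 3.
H has value 480 → rank 3.

3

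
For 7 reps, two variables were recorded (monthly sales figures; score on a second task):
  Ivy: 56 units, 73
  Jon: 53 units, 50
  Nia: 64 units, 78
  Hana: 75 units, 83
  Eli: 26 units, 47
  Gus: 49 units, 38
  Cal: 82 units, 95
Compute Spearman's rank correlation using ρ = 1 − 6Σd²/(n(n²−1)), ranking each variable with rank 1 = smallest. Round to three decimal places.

0.964

Ranks of variable 1: 4, 3, 5, 6, 1, 2, 7
Ranks of variable 2: 4, 3, 5, 6, 2, 1, 7
d = r₁ − r₂: 0, 0, 0, 0, -1, 1, 0
d²: 0, 0, 0, 0, 1, 1, 0; Σd² = 2
ρ = 1 − 6·2/(7·48) = 1 − 12/336 = 0.964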